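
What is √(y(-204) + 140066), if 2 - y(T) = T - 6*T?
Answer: 2*√34762 ≈ 372.89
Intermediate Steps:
y(T) = 2 + 5*T (y(T) = 2 - (T - 6*T) = 2 - (-5)*T = 2 + 5*T)
√(y(-204) + 140066) = √((2 + 5*(-204)) + 140066) = √((2 - 1020) + 140066) = √(-1018 + 140066) = √139048 = 2*√34762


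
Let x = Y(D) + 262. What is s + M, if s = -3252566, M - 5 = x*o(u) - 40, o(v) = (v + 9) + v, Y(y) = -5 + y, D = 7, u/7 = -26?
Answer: -3346321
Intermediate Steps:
u = -182 (u = 7*(-26) = -182)
o(v) = 9 + 2*v (o(v) = (9 + v) + v = 9 + 2*v)
x = 264 (x = (-5 + 7) + 262 = 2 + 262 = 264)
M = -93755 (M = 5 + (264*(9 + 2*(-182)) - 40) = 5 + (264*(9 - 364) - 40) = 5 + (264*(-355) - 40) = 5 + (-93720 - 40) = 5 - 93760 = -93755)
s + M = -3252566 - 93755 = -3346321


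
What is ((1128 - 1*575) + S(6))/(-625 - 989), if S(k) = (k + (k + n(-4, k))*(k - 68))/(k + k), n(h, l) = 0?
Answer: -1045/3228 ≈ -0.32373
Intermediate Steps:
S(k) = (k + k*(-68 + k))/(2*k) (S(k) = (k + (k + 0)*(k - 68))/(k + k) = (k + k*(-68 + k))/((2*k)) = (k + k*(-68 + k))*(1/(2*k)) = (k + k*(-68 + k))/(2*k))
((1128 - 1*575) + S(6))/(-625 - 989) = ((1128 - 1*575) + (-67/2 + (1/2)*6))/(-625 - 989) = ((1128 - 575) + (-67/2 + 3))/(-1614) = (553 - 61/2)*(-1/1614) = (1045/2)*(-1/1614) = -1045/3228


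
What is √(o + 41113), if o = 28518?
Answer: √69631 ≈ 263.88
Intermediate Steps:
√(o + 41113) = √(28518 + 41113) = √69631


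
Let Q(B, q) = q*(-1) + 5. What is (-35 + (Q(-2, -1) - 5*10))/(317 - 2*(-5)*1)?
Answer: -79/327 ≈ -0.24159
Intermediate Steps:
Q(B, q) = 5 - q (Q(B, q) = -q + 5 = 5 - q)
(-35 + (Q(-2, -1) - 5*10))/(317 - 2*(-5)*1) = (-35 + ((5 - 1*(-1)) - 5*10))/(317 - 2*(-5)*1) = (-35 + ((5 + 1) - 50))/(317 + 10*1) = (-35 + (6 - 50))/(317 + 10) = (-35 - 44)/327 = -79*1/327 = -79/327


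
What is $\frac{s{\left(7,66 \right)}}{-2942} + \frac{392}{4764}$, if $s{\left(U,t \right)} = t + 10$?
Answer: $\frac{98900}{1751961} \approx 0.056451$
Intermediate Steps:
$s{\left(U,t \right)} = 10 + t$
$\frac{s{\left(7,66 \right)}}{-2942} + \frac{392}{4764} = \frac{10 + 66}{-2942} + \frac{392}{4764} = 76 \left(- \frac{1}{2942}\right) + 392 \cdot \frac{1}{4764} = - \frac{38}{1471} + \frac{98}{1191} = \frac{98900}{1751961}$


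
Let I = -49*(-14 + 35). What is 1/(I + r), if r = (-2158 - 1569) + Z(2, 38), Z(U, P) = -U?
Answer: -1/4758 ≈ -0.00021017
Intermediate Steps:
I = -1029 (I = -49*21 = -1029)
r = -3729 (r = (-2158 - 1569) - 1*2 = -3727 - 2 = -3729)
1/(I + r) = 1/(-1029 - 3729) = 1/(-4758) = -1/4758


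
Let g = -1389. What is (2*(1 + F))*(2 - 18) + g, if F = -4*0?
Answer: -1421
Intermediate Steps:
F = 0
(2*(1 + F))*(2 - 18) + g = (2*(1 + 0))*(2 - 18) - 1389 = (2*1)*(-16) - 1389 = 2*(-16) - 1389 = -32 - 1389 = -1421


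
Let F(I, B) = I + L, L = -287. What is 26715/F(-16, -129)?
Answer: -8905/101 ≈ -88.168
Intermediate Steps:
F(I, B) = -287 + I (F(I, B) = I - 287 = -287 + I)
26715/F(-16, -129) = 26715/(-287 - 16) = 26715/(-303) = 26715*(-1/303) = -8905/101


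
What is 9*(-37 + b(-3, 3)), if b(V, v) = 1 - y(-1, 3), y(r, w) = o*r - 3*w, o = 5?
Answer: -198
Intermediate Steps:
y(r, w) = -3*w + 5*r (y(r, w) = 5*r - 3*w = -3*w + 5*r)
b(V, v) = 15 (b(V, v) = 1 - (-3*3 + 5*(-1)) = 1 - (-9 - 5) = 1 - 1*(-14) = 1 + 14 = 15)
9*(-37 + b(-3, 3)) = 9*(-37 + 15) = 9*(-22) = -198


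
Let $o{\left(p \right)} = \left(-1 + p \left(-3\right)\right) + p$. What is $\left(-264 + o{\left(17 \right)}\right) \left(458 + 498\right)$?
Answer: $-285844$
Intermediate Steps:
$o{\left(p \right)} = -1 - 2 p$ ($o{\left(p \right)} = \left(-1 - 3 p\right) + p = -1 - 2 p$)
$\left(-264 + o{\left(17 \right)}\right) \left(458 + 498\right) = \left(-264 - 35\right) \left(458 + 498\right) = \left(-264 - 35\right) 956 = \left(-299\right) 956 = -285844$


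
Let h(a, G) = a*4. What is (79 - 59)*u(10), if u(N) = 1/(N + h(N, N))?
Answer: ⅖ ≈ 0.40000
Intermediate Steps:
h(a, G) = 4*a
u(N) = 1/(5*N) (u(N) = 1/(N + 4*N) = 1/(5*N))
(79 - 59)*u(10) = (79 - 59)*((⅕)/10) = 20*((⅕)*(⅒)) = 20*(1/50) = ⅖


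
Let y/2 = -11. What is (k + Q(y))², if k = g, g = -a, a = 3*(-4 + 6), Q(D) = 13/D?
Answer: 21025/484 ≈ 43.440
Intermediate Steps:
y = -22 (y = 2*(-11) = -22)
a = 6 (a = 3*2 = 6)
g = -6 (g = -1*6 = -6)
k = -6
(k + Q(y))² = (-6 + 13/(-22))² = (-6 + 13*(-1/22))² = (-6 - 13/22)² = (-145/22)² = 21025/484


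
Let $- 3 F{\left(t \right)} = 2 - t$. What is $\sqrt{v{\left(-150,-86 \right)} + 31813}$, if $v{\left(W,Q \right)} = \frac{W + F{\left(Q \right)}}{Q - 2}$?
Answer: $\frac{\sqrt{138586305}}{66} \approx 178.37$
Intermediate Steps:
$F{\left(t \right)} = - \frac{2}{3} + \frac{t}{3}$ ($F{\left(t \right)} = - \frac{2 - t}{3} = - \frac{2}{3} + \frac{t}{3}$)
$v{\left(W,Q \right)} = \frac{- \frac{2}{3} + W + \frac{Q}{3}}{-2 + Q}$ ($v{\left(W,Q \right)} = \frac{W + \left(- \frac{2}{3} + \frac{Q}{3}\right)}{Q - 2} = \frac{- \frac{2}{3} + W + \frac{Q}{3}}{-2 + Q}$)
$\sqrt{v{\left(-150,-86 \right)} + 31813} = \sqrt{\frac{-2 - 86 + 3 \left(-150\right)}{3 \left(-2 - 86\right)} + 31813} = \sqrt{\frac{-2 - 86 - 450}{3 \left(-88\right)} + 31813} = \sqrt{\frac{1}{3} \left(- \frac{1}{88}\right) \left(-538\right) + 31813} = \sqrt{\frac{269}{132} + 31813} = \sqrt{\frac{4199585}{132}} = \frac{\sqrt{138586305}}{66}$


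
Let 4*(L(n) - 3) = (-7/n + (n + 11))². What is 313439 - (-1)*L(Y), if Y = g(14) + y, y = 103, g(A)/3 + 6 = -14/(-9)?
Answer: 823104536857/2604996 ≈ 3.1597e+5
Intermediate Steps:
g(A) = -40/3 (g(A) = -18 + 3*(-14/(-9)) = -18 + 3*(-14*(-⅑)) = -18 + 3*(14/9) = -18 + 14/3 = -40/3)
Y = 269/3 (Y = -40/3 + 103 = 269/3 ≈ 89.667)
L(n) = 3 + (11 + n - 7/n)²/4 (L(n) = 3 + (-7/n + (n + 11))²/4 = 3 + (-7/n + (11 + n))²/4 = 3 + (11 + n - 7/n)²/4)
313439 - (-1)*L(Y) = 313439 - (-1)*(3 + (-7 + (269/3)² + 11*(269/3))²/(4*(269/3)²)) = 313439 - (-1)*(3 + (¼)*(9/72361)*(-7 + 72361/9 + 2959/3)²) = 313439 - (-1)*(3 + (¼)*(9/72361)*(81175/9)²) = 313439 - (-1)*(3 + (¼)*(9/72361)*(6589380625/81)) = 313439 - (-1)*(3 + 6589380625/2604996) = 313439 - (-1)*6597195613/2604996 = 313439 - 1*(-6597195613/2604996) = 313439 + 6597195613/2604996 = 823104536857/2604996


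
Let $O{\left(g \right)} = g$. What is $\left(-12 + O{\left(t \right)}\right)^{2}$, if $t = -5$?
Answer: $289$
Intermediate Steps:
$\left(-12 + O{\left(t \right)}\right)^{2} = \left(-12 - 5\right)^{2} = \left(-17\right)^{2} = 289$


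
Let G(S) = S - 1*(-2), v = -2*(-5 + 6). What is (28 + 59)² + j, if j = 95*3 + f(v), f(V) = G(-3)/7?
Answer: 54977/7 ≈ 7853.9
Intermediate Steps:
v = -2 (v = -2*1 = -2)
G(S) = 2 + S (G(S) = S + 2 = 2 + S)
f(V) = -⅐ (f(V) = (2 - 3)/7 = -1*⅐ = -⅐)
j = 1994/7 (j = 95*3 - ⅐ = 285 - ⅐ = 1994/7 ≈ 284.86)
(28 + 59)² + j = (28 + 59)² + 1994/7 = 87² + 1994/7 = 7569 + 1994/7 = 54977/7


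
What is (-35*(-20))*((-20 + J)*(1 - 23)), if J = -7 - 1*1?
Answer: 431200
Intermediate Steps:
J = -8 (J = -7 - 1 = -8)
(-35*(-20))*((-20 + J)*(1 - 23)) = (-35*(-20))*((-20 - 8)*(1 - 23)) = 700*(-28*(-22)) = 700*616 = 431200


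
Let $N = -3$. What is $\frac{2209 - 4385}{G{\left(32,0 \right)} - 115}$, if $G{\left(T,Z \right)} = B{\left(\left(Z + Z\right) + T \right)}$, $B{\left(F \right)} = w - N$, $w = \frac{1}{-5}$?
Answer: $\frac{640}{33} \approx 19.394$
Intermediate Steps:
$w = - \frac{1}{5} \approx -0.2$
$B{\left(F \right)} = \frac{14}{5}$ ($B{\left(F \right)} = - \frac{1}{5} - -3 = - \frac{1}{5} + 3 = \frac{14}{5}$)
$G{\left(T,Z \right)} = \frac{14}{5}$
$\frac{2209 - 4385}{G{\left(32,0 \right)} - 115} = \frac{2209 - 4385}{\frac{14}{5} - 115} = - \frac{2176}{- \frac{561}{5}} = \left(-2176\right) \left(- \frac{5}{561}\right) = \frac{640}{33}$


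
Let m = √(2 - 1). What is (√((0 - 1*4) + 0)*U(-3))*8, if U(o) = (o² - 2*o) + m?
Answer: 256*I ≈ 256.0*I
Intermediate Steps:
m = 1 (m = √1 = 1)
U(o) = 1 + o² - 2*o (U(o) = (o² - 2*o) + 1 = 1 + o² - 2*o)
(√((0 - 1*4) + 0)*U(-3))*8 = (√((0 - 1*4) + 0)*(1 + (-3)² - 2*(-3)))*8 = (√((0 - 4) + 0)*(1 + 9 + 6))*8 = (√(-4 + 0)*16)*8 = (√(-4)*16)*8 = ((2*I)*16)*8 = (32*I)*8 = 256*I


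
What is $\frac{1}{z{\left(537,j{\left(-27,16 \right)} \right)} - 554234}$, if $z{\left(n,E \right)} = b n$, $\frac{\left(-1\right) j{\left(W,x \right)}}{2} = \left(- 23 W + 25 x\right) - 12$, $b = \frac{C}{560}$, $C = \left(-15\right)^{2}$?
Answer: $- \frac{112}{62050043} \approx -1.805 \cdot 10^{-6}$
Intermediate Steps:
$C = 225$
$b = \frac{45}{112}$ ($b = \frac{225}{560} = 225 \cdot \frac{1}{560} = \frac{45}{112} \approx 0.40179$)
$j{\left(W,x \right)} = 24 - 50 x + 46 W$ ($j{\left(W,x \right)} = - 2 \left(\left(- 23 W + 25 x\right) - 12\right) = - 2 \left(-12 - 23 W + 25 x\right) = 24 - 50 x + 46 W$)
$z{\left(n,E \right)} = \frac{45 n}{112}$
$\frac{1}{z{\left(537,j{\left(-27,16 \right)} \right)} - 554234} = \frac{1}{\frac{45}{112} \cdot 537 - 554234} = \frac{1}{\frac{24165}{112} - 554234} = \frac{1}{- \frac{62050043}{112}} = - \frac{112}{62050043}$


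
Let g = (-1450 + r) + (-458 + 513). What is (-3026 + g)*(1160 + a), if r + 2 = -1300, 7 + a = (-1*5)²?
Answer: -6741694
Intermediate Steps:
a = 18 (a = -7 + (-1*5)² = -7 + (-5)² = -7 + 25 = 18)
r = -1302 (r = -2 - 1300 = -1302)
g = -2697 (g = (-1450 - 1302) + (-458 + 513) = -2752 + 55 = -2697)
(-3026 + g)*(1160 + a) = (-3026 - 2697)*(1160 + 18) = -5723*1178 = -6741694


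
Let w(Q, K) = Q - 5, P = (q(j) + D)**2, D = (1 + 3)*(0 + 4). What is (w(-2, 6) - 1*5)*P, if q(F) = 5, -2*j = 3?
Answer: -5292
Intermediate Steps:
j = -3/2 (j = -1/2*3 = -3/2 ≈ -1.5000)
D = 16 (D = 4*4 = 16)
P = 441 (P = (5 + 16)**2 = 21**2 = 441)
w(Q, K) = -5 + Q
(w(-2, 6) - 1*5)*P = ((-5 - 2) - 1*5)*441 = (-7 - 5)*441 = -12*441 = -5292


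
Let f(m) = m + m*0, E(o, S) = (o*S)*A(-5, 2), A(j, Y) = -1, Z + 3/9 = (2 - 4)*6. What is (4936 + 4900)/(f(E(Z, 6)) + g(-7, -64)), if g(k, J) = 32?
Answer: 4918/53 ≈ 92.792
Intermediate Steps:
Z = -37/3 (Z = -⅓ + (2 - 4)*6 = -⅓ - 2*6 = -⅓ - 12 = -37/3 ≈ -12.333)
E(o, S) = -S*o (E(o, S) = (o*S)*(-1) = (S*o)*(-1) = -S*o)
f(m) = m (f(m) = m + 0 = m)
(4936 + 4900)/(f(E(Z, 6)) + g(-7, -64)) = (4936 + 4900)/(-1*6*(-37/3) + 32) = 9836/(74 + 32) = 9836/106 = 9836*(1/106) = 4918/53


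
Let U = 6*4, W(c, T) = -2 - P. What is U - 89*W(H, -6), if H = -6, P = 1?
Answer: 291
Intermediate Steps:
W(c, T) = -3 (W(c, T) = -2 - 1*1 = -2 - 1 = -3)
U = 24
U - 89*W(H, -6) = 24 - 89*(-3) = 24 + 267 = 291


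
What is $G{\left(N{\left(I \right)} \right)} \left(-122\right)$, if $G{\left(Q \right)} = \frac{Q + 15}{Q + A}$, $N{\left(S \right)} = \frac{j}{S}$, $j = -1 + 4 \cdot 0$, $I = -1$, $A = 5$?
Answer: $- \frac{976}{3} \approx -325.33$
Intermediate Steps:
$j = -1$ ($j = -1 + 0 = -1$)
$N{\left(S \right)} = - \frac{1}{S}$
$G{\left(Q \right)} = \frac{15 + Q}{5 + Q}$ ($G{\left(Q \right)} = \frac{Q + 15}{Q + 5} = \frac{15 + Q}{5 + Q}$)
$G{\left(N{\left(I \right)} \right)} \left(-122\right) = \frac{15 - \frac{1}{-1}}{5 - \frac{1}{-1}} \left(-122\right) = \frac{15 - -1}{5 - -1} \left(-122\right) = \frac{15 + 1}{5 + 1} \left(-122\right) = \frac{1}{6} \cdot 16 \left(-122\right) = \frac{8}{3} \left(-122\right) = - \frac{976}{3}$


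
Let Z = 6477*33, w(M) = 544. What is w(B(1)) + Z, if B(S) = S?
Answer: 214285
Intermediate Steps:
Z = 213741
w(B(1)) + Z = 544 + 213741 = 214285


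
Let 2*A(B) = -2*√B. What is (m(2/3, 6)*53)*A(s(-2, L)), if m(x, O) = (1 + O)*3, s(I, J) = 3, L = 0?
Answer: -1113*√3 ≈ -1927.8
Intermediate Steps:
m(x, O) = 3 + 3*O
A(B) = -√B (A(B) = (-2*√B)/2 = -√B)
(m(2/3, 6)*53)*A(s(-2, L)) = ((3 + 3*6)*53)*(-√3) = ((3 + 18)*53)*(-√3) = (21*53)*(-√3) = 1113*(-√3) = -1113*√3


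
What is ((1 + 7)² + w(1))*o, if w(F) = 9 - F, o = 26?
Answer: 1872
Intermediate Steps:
((1 + 7)² + w(1))*o = ((1 + 7)² + (9 - 1*1))*26 = (8² + (9 - 1))*26 = (64 + 8)*26 = 72*26 = 1872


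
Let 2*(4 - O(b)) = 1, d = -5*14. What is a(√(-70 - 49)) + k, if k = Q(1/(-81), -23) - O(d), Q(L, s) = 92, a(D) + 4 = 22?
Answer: 213/2 ≈ 106.50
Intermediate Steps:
d = -70
a(D) = 18 (a(D) = -4 + 22 = 18)
O(b) = 7/2 (O(b) = 4 - ½*1 = 4 - ½ = 7/2)
k = 177/2 (k = 92 - 1*7/2 = 92 - 7/2 = 177/2 ≈ 88.500)
a(√(-70 - 49)) + k = 18 + 177/2 = 213/2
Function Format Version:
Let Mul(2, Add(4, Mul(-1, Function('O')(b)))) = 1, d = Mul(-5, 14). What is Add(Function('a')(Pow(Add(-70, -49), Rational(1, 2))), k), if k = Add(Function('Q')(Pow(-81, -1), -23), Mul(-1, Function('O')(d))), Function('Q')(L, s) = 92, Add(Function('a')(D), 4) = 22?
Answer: Rational(213, 2) ≈ 106.50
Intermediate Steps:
d = -70
Function('a')(D) = 18 (Function('a')(D) = Add(-4, 22) = 18)
Function('O')(b) = Rational(7, 2) (Function('O')(b) = Add(4, Mul(Rational(-1, 2), 1)) = Add(4, Rational(-1, 2)) = Rational(7, 2))
k = Rational(177, 2) (k = Add(92, Mul(-1, Rational(7, 2))) = Add(92, Rational(-7, 2)) = Rational(177, 2) ≈ 88.500)
Add(Function('a')(Pow(Add(-70, -49), Rational(1, 2))), k) = Add(18, Rational(177, 2)) = Rational(213, 2)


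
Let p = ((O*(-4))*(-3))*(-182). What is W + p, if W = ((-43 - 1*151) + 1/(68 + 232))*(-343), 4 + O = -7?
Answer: 27169457/300 ≈ 90565.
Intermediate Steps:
O = -11 (O = -4 - 7 = -11)
p = 24024 (p = (-11*(-4)*(-3))*(-182) = (44*(-3))*(-182) = -132*(-182) = 24024)
W = 19962257/300 (W = ((-43 - 151) + 1/300)*(-343) = (-194 + 1/300)*(-343) = -58199/300*(-343) = 19962257/300 ≈ 66541.)
W + p = 19962257/300 + 24024 = 27169457/300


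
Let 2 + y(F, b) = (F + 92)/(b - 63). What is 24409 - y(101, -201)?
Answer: 6444697/264 ≈ 24412.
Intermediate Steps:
y(F, b) = -2 + (92 + F)/(-63 + b) (y(F, b) = -2 + (F + 92)/(b - 63) = -2 + (92 + F)/(-63 + b))
24409 - y(101, -201) = 24409 - (218 + 101 - 2*(-201))/(-63 - 201) = 24409 - (218 + 101 + 402)/(-264) = 24409 - (-1)*721/264 = 24409 - 1*(-721/264) = 24409 + 721/264 = 6444697/264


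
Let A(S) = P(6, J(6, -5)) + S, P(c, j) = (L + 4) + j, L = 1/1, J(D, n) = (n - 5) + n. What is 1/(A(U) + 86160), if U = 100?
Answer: 1/86250 ≈ 1.1594e-5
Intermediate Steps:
J(D, n) = -5 + 2*n (J(D, n) = (-5 + n) + n = -5 + 2*n)
L = 1
P(c, j) = 5 + j (P(c, j) = (1 + 4) + j = 5 + j)
A(S) = -10 + S (A(S) = (5 + (-5 + 2*(-5))) + S = (5 + (-5 - 10)) + S = (5 - 15) + S = -10 + S)
1/(A(U) + 86160) = 1/((-10 + 100) + 86160) = 1/(90 + 86160) = 1/86250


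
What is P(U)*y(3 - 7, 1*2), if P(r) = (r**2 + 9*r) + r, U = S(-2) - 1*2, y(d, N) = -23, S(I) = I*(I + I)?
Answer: -2208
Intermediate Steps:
S(I) = 2*I**2 (S(I) = I*(2*I) = 2*I**2)
U = 6 (U = 2*(-2)**2 - 1*2 = 2*4 - 2 = 8 - 2 = 6)
P(r) = r**2 + 10*r
P(U)*y(3 - 7, 1*2) = (6*(10 + 6))*(-23) = (6*16)*(-23) = 96*(-23) = -2208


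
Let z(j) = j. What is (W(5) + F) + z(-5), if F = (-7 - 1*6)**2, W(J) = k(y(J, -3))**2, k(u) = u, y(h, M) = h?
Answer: 189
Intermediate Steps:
W(J) = J**2
F = 169 (F = (-7 - 6)**2 = (-13)**2 = 169)
(W(5) + F) + z(-5) = (5**2 + 169) - 5 = (25 + 169) - 5 = 194 - 5 = 189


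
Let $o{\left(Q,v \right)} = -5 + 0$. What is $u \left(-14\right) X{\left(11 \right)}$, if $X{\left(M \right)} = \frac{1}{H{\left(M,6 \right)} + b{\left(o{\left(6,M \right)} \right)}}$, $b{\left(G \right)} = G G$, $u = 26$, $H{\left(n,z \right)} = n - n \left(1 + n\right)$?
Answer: $\frac{91}{24} \approx 3.7917$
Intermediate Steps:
$H{\left(n,z \right)} = n - n \left(1 + n\right)$
$o{\left(Q,v \right)} = -5$
$b{\left(G \right)} = G^{2}$
$X{\left(M \right)} = \frac{1}{25 - M^{2}}$ ($X{\left(M \right)} = \frac{1}{- M^{2} + \left(-5\right)^{2}} = \frac{1}{- M^{2} + 25} = \frac{1}{25 - M^{2}}$)
$u \left(-14\right) X{\left(11 \right)} = 26 \left(-14\right) \left(- \frac{1}{-25 + 11^{2}}\right) = - 364 \left(- \frac{1}{-25 + 121}\right) = - 364 \left(- \frac{1}{96}\right) = - 364 \left(\left(-1\right) \frac{1}{96}\right) = \left(-364\right) \left(- \frac{1}{96}\right) = \frac{91}{24}$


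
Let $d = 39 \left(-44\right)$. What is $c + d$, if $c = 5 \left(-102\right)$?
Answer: $-2226$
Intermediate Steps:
$d = -1716$
$c = -510$
$c + d = -510 - 1716 = -2226$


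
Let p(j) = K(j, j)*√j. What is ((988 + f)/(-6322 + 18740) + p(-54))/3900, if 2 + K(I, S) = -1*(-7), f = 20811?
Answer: 21799/48430200 + I*√6/260 ≈ 0.00045011 + 0.0094211*I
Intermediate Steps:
K(I, S) = 5 (K(I, S) = -2 - 1*(-7) = -2 + 7 = 5)
p(j) = 5*√j
((988 + f)/(-6322 + 18740) + p(-54))/3900 = ((988 + 20811)/(-6322 + 18740) + 5*√(-54))/3900 = (21799/12418 + 5*(3*I*√6))*(1/3900) = (21799*(1/12418) + 15*I*√6)*(1/3900) = (21799/12418 + 15*I*√6)*(1/3900) = 21799/48430200 + I*√6/260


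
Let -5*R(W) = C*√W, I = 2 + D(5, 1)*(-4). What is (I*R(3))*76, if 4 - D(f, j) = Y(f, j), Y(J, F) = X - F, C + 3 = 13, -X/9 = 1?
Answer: 8208*√3 ≈ 14217.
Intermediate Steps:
X = -9 (X = -9*1 = -9)
C = 10 (C = -3 + 13 = 10)
Y(J, F) = -9 - F
D(f, j) = 13 + j (D(f, j) = 4 - (-9 - j) = 4 + (9 + j) = 13 + j)
I = -54 (I = 2 + (13 + 1)*(-4) = 2 + 14*(-4) = 2 - 56 = -54)
R(W) = -2*√W
(I*R(3))*76 = -(-108)*√3*76 = (108*√3)*76 = 8208*√3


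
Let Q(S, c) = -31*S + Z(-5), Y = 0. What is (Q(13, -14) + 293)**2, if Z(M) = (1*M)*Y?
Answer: 12100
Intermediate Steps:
Z(M) = 0 (Z(M) = (1*M)*0 = M*0 = 0)
Q(S, c) = -31*S (Q(S, c) = -31*S + 0 = -31*S)
(Q(13, -14) + 293)**2 = (-31*13 + 293)**2 = (-403 + 293)**2 = (-110)**2 = 12100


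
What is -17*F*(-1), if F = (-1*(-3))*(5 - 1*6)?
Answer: -51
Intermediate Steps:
F = -3 (F = 3*(5 - 6) = 3*(-1) = -3)
-17*F*(-1) = -17*(-3)*(-1) = 51*(-1) = -51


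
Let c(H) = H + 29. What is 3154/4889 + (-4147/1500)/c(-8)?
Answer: 79076317/154003500 ≈ 0.51347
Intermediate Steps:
c(H) = 29 + H
3154/4889 + (-4147/1500)/c(-8) = 3154/4889 + (-4147/1500)/(29 - 8) = 3154*(1/4889) - 4147*1/1500/21 = 3154/4889 - 4147/1500*1/21 = 3154/4889 - 4147/31500 = 79076317/154003500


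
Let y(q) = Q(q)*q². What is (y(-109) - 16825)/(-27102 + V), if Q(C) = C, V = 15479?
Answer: 1311854/11623 ≈ 112.87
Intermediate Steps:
y(q) = q³ (y(q) = q*q² = q³)
(y(-109) - 16825)/(-27102 + V) = ((-109)³ - 16825)/(-27102 + 15479) = (-1295029 - 16825)/(-11623) = -1311854*(-1/11623) = 1311854/11623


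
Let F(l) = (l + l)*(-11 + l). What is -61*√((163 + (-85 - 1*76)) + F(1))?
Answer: -183*I*√2 ≈ -258.8*I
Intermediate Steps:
F(l) = 2*l*(-11 + l) (F(l) = (2*l)*(-11 + l) = 2*l*(-11 + l))
-61*√((163 + (-85 - 1*76)) + F(1)) = -61*√((163 + (-85 - 1*76)) + 2*1*(-11 + 1)) = -61*√((163 + (-85 - 76)) + 2*1*(-10)) = -61*√((163 - 161) - 20) = -61*√(2 - 20) = -183*I*√2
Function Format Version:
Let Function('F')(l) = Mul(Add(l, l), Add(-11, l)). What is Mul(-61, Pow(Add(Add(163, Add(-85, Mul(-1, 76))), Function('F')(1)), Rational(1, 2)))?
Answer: Mul(-183, I, Pow(2, Rational(1, 2))) ≈ Mul(-258.80, I)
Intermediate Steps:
Function('F')(l) = Mul(2, l, Add(-11, l)) (Function('F')(l) = Mul(Mul(2, l), Add(-11, l)) = Mul(2, l, Add(-11, l)))
Mul(-61, Pow(Add(Add(163, Add(-85, Mul(-1, 76))), Function('F')(1)), Rational(1, 2))) = Mul(-61, Pow(Add(Add(163, Add(-85, Mul(-1, 76))), Mul(2, 1, Add(-11, 1))), Rational(1, 2))) = Mul(-61, Pow(Add(Add(163, Add(-85, -76)), Mul(2, 1, -10)), Rational(1, 2))) = Mul(-61, Pow(Add(Add(163, -161), -20), Rational(1, 2))) = Mul(-61, Pow(Add(2, -20), Rational(1, 2))) = Mul(-61, Pow(-18, Rational(1, 2))) = Mul(-61, Mul(3, I, Pow(2, Rational(1, 2)))) = Mul(-183, I, Pow(2, Rational(1, 2)))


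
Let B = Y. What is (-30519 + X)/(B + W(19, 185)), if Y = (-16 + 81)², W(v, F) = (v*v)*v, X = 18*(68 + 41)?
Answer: -28557/11084 ≈ -2.5764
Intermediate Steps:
X = 1962 (X = 18*109 = 1962)
W(v, F) = v³ (W(v, F) = v²*v = v³)
Y = 4225 (Y = 65² = 4225)
B = 4225
(-30519 + X)/(B + W(19, 185)) = (-30519 + 1962)/(4225 + 19³) = -28557/(4225 + 6859) = -28557/11084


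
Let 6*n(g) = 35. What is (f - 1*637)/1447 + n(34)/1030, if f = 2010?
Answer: 1707157/1788492 ≈ 0.95452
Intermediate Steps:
n(g) = 35/6 (n(g) = (1/6)*35 = 35/6)
(f - 1*637)/1447 + n(34)/1030 = (2010 - 1*637)/1447 + (35/6)/1030 = (2010 - 637)*(1/1447) + (35/6)*(1/1030) = 1373*(1/1447) + 7/1236 = 1373/1447 + 7/1236 = 1707157/1788492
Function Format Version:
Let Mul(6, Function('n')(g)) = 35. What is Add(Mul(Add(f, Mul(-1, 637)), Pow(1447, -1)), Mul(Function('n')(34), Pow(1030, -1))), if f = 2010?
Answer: Rational(1707157, 1788492) ≈ 0.95452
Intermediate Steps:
Function('n')(g) = Rational(35, 6) (Function('n')(g) = Mul(Rational(1, 6), 35) = Rational(35, 6))
Add(Mul(Add(f, Mul(-1, 637)), Pow(1447, -1)), Mul(Function('n')(34), Pow(1030, -1))) = Add(Mul(Add(2010, Mul(-1, 637)), Pow(1447, -1)), Mul(Rational(35, 6), Pow(1030, -1))) = Add(Mul(Add(2010, -637), Rational(1, 1447)), Mul(Rational(35, 6), Rational(1, 1030))) = Add(Mul(1373, Rational(1, 1447)), Rational(7, 1236)) = Add(Rational(1373, 1447), Rational(7, 1236)) = Rational(1707157, 1788492)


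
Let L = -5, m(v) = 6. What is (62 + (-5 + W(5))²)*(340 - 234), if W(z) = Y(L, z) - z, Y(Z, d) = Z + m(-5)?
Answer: 15158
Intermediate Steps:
Y(Z, d) = 6 + Z (Y(Z, d) = Z + 6 = 6 + Z)
W(z) = 1 - z (W(z) = (6 - 5) - z = 1 - z)
(62 + (-5 + W(5))²)*(340 - 234) = (62 + (-5 + (1 - 1*5))²)*(340 - 234) = (62 + (-5 + (1 - 5))²)*106 = (62 + (-5 - 4)²)*106 = (62 + (-9)²)*106 = (62 + 81)*106 = 143*106 = 15158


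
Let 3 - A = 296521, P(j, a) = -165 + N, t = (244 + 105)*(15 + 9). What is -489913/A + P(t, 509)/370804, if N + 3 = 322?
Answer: 3244774354/1963393937 ≈ 1.6526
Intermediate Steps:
N = 319 (N = -3 + 322 = 319)
t = 8376 (t = 349*24 = 8376)
P(j, a) = 154 (P(j, a) = -165 + 319 = 154)
A = -296518 (A = 3 - 1*296521 = 3 - 296521 = -296518)
-489913/A + P(t, 509)/370804 = -489913/(-296518) + 154/370804 = -489913*(-1/296518) + 154*(1/370804) = 489913/296518 + 11/26486 = 3244774354/1963393937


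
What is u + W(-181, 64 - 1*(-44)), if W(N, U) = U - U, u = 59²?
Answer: 3481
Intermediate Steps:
u = 3481
W(N, U) = 0
u + W(-181, 64 - 1*(-44)) = 3481 + 0 = 3481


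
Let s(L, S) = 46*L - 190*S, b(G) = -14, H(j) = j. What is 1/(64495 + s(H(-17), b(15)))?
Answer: 1/66373 ≈ 1.5066e-5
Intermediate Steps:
s(L, S) = -190*S + 46*L
1/(64495 + s(H(-17), b(15))) = 1/(64495 + (-190*(-14) + 46*(-17))) = 1/(64495 + (2660 - 782)) = 1/(64495 + 1878) = 1/66373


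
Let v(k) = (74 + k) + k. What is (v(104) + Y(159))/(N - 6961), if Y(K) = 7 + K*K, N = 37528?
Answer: 25570/30567 ≈ 0.83652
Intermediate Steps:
v(k) = 74 + 2*k
Y(K) = 7 + K²
(v(104) + Y(159))/(N - 6961) = ((74 + 2*104) + (7 + 159²))/(37528 - 6961) = ((74 + 208) + (7 + 25281))/30567 = (282 + 25288)*(1/30567) = 25570*(1/30567) = 25570/30567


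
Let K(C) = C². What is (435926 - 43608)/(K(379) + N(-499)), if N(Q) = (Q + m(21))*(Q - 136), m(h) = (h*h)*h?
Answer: -392318/5420229 ≈ -0.072380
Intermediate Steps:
m(h) = h³ (m(h) = h²*h = h³)
N(Q) = (-136 + Q)*(9261 + Q) (N(Q) = (Q + 21³)*(Q - 136) = (Q + 9261)*(-136 + Q) = (9261 + Q)*(-136 + Q) = (-136 + Q)*(9261 + Q))
(435926 - 43608)/(K(379) + N(-499)) = (435926 - 43608)/(379² + (-1259496 + (-499)² + 9125*(-499))) = 392318/(143641 + (-1259496 + 249001 - 4553375)) = 392318/(143641 - 5563870) = 392318/(-5420229) = 392318*(-1/5420229) = -392318/5420229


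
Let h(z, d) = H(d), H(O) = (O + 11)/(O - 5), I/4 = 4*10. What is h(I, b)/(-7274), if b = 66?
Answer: -77/443714 ≈ -0.00017354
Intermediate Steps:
I = 160 (I = 4*(4*10) = 4*40 = 160)
H(O) = (11 + O)/(-5 + O)
h(z, d) = (11 + d)/(-5 + d)
h(I, b)/(-7274) = ((11 + 66)/(-5 + 66))/(-7274) = (77/61)*(-1/7274) = -77/443714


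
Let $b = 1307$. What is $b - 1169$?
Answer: $138$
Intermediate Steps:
$b - 1169 = 1307 - 1169 = 138$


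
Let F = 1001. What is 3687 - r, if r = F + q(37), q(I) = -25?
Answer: 2711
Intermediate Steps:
r = 976 (r = 1001 - 25 = 976)
3687 - r = 3687 - 1*976 = 3687 - 976 = 2711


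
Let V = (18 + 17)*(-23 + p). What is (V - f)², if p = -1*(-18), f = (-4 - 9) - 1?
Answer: 25921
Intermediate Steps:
f = -14 (f = -13 - 1 = -14)
p = 18
V = -175 (V = (18 + 17)*(-23 + 18) = 35*(-5) = -175)
(V - f)² = (-175 - 1*(-14))² = (-175 + 14)² = (-161)² = 25921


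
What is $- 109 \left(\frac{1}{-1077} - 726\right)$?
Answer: $\frac{85227427}{1077} \approx 79134.0$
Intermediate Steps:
$- 109 \left(\frac{1}{-1077} - 726\right) = - 109 \left(- \frac{1}{1077} - 726\right) = \left(-109\right) \left(- \frac{781903}{1077}\right) = \frac{85227427}{1077}$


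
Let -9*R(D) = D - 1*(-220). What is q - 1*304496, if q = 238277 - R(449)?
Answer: -198434/3 ≈ -66145.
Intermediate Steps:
R(D) = -220/9 - D/9 (R(D) = -(D - 1*(-220))/9 = -(D + 220)/9 = -(220 + D)/9 = -220/9 - D/9)
q = 715054/3 (q = 238277 - (-220/9 - 1/9*449) = 238277 - (-220/9 - 449/9) = 238277 - 1*(-223/3) = 238277 + 223/3 = 715054/3 ≈ 2.3835e+5)
q - 1*304496 = 715054/3 - 1*304496 = 715054/3 - 304496 = -198434/3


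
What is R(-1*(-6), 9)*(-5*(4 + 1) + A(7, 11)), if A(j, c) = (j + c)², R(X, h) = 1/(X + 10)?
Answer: 299/16 ≈ 18.688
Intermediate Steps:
R(X, h) = 1/(10 + X)
A(j, c) = (c + j)²
R(-1*(-6), 9)*(-5*(4 + 1) + A(7, 11)) = (-5*(4 + 1) + (11 + 7)²)/(10 - 1*(-6)) = (-5*5 + 18²)/(10 + 6) = (-25 + 324)/16 = (1/16)*299 = 299/16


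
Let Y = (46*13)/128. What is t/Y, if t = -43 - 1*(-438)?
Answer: 25280/299 ≈ 84.548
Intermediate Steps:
t = 395 (t = -43 + 438 = 395)
Y = 299/64 (Y = 598*(1/128) = 299/64 ≈ 4.6719)
t/Y = 395/(299/64) = 395*(64/299) = 25280/299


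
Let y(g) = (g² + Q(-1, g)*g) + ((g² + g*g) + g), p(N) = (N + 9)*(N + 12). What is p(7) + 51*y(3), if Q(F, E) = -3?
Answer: 1375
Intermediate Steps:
p(N) = (9 + N)*(12 + N)
y(g) = -2*g + 3*g² (y(g) = (g² - 3*g) + ((g² + g*g) + g) = (g² - 3*g) + ((g² + g²) + g) = (g² - 3*g) + (2*g² + g) = (g² - 3*g) + (g + 2*g²) = -2*g + 3*g²)
p(7) + 51*y(3) = (108 + 7² + 21*7) + 51*(3*(-2 + 3*3)) = (108 + 49 + 147) + 51*(3*(-2 + 9)) = 304 + 51*(3*7) = 304 + 51*21 = 304 + 1071 = 1375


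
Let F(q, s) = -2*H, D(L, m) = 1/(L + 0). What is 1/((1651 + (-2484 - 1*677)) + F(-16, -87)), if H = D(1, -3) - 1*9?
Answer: -1/1494 ≈ -0.00066934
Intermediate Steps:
D(L, m) = 1/L
H = -8 (H = 1/1 - 1*9 = 1 - 9 = -8)
F(q, s) = 16 (F(q, s) = -2*(-8) = 16)
1/((1651 + (-2484 - 1*677)) + F(-16, -87)) = 1/((1651 + (-2484 - 1*677)) + 16) = 1/((1651 + (-2484 - 677)) + 16) = 1/((1651 - 3161) + 16) = 1/(-1510 + 16) = 1/(-1494) = -1/1494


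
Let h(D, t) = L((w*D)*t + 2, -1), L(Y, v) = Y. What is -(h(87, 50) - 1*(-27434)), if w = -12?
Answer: 24764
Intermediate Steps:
h(D, t) = 2 - 12*D*t (h(D, t) = (-12*D)*t + 2 = -12*D*t + 2 = 2 - 12*D*t)
-(h(87, 50) - 1*(-27434)) = -((2 - 12*87*50) - 1*(-27434)) = -((2 - 52200) + 27434) = -(-52198 + 27434) = -1*(-24764) = 24764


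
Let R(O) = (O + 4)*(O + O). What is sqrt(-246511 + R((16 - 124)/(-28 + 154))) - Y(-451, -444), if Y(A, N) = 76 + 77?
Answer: -153 + I*sqrt(12079303)/7 ≈ -153.0 + 496.5*I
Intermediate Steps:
Y(A, N) = 153
R(O) = 2*O*(4 + O) (R(O) = (4 + O)*(2*O) = 2*O*(4 + O))
sqrt(-246511 + R((16 - 124)/(-28 + 154))) - Y(-451, -444) = sqrt(-246511 + 2*((16 - 124)/(-28 + 154))*(4 + (16 - 124)/(-28 + 154))) - 1*153 = sqrt(-246511 + 2*(-108/126)*(4 - 108/126)) - 153 = sqrt(-246511 + 2*(-108*1/126)*(4 - 108*1/126)) - 153 = sqrt(-246511 + 2*(-6/7)*(4 - 6/7)) - 153 = sqrt(-246511 + 2*(-6/7)*(22/7)) - 153 = sqrt(-246511 - 264/49) - 153 = sqrt(-12079303/49) - 153 = I*sqrt(12079303)/7 - 153 = -153 + I*sqrt(12079303)/7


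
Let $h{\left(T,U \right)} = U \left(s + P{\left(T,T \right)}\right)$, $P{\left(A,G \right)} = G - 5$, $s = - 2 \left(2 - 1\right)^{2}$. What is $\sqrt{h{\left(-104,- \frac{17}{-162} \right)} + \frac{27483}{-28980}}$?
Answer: $\frac{i \sqrt{2644760685}}{14490} \approx 3.5492 i$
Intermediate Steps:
$s = -2$ ($s = - 2 \cdot 1^{2} = \left(-2\right) 1 = -2$)
$P{\left(A,G \right)} = -5 + G$
$h{\left(T,U \right)} = U \left(-7 + T\right)$ ($h{\left(T,U \right)} = U \left(-2 + \left(-5 + T\right)\right) = U \left(-7 + T\right)$)
$\sqrt{h{\left(-104,- \frac{17}{-162} \right)} + \frac{27483}{-28980}} = \sqrt{- \frac{17}{-162} \left(-7 - 104\right) + \frac{27483}{-28980}} = \sqrt{\left(-17\right) \left(- \frac{1}{162}\right) \left(-111\right) + 27483 \left(- \frac{1}{28980}\right)} = \sqrt{\frac{17}{162} \left(-111\right) - \frac{9161}{9660}} = \sqrt{- \frac{629}{54} - \frac{9161}{9660}} = \sqrt{- \frac{1095139}{86940}} = \frac{i \sqrt{2644760685}}{14490}$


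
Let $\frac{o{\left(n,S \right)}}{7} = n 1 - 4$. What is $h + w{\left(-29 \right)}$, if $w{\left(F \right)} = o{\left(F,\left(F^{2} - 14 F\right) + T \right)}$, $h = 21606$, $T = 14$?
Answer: $21375$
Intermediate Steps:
$o{\left(n,S \right)} = -28 + 7 n$ ($o{\left(n,S \right)} = 7 \left(n 1 - 4\right) = 7 \left(n - 4\right) = 7 \left(-4 + n\right) = -28 + 7 n$)
$w{\left(F \right)} = -28 + 7 F$
$h + w{\left(-29 \right)} = 21606 + \left(-28 + 7 \left(-29\right)\right) = 21606 - 231 = 21375$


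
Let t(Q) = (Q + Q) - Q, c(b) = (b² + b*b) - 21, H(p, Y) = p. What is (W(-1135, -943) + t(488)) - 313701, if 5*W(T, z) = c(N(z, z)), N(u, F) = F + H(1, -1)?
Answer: 208642/5 ≈ 41728.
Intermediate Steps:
N(u, F) = 1 + F (N(u, F) = F + 1 = 1 + F)
c(b) = -21 + 2*b² (c(b) = (b² + b²) - 21 = 2*b² - 21 = -21 + 2*b²)
t(Q) = Q (t(Q) = 2*Q - Q = Q)
W(T, z) = -21/5 + 2*(1 + z)²/5 (W(T, z) = (-21 + 2*(1 + z)²)/5 = -21/5 + 2*(1 + z)²/5)
(W(-1135, -943) + t(488)) - 313701 = ((-21/5 + 2*(1 - 943)²/5) + 488) - 313701 = ((-21/5 + (⅖)*(-942)²) + 488) - 313701 = ((-21/5 + (⅖)*887364) + 488) - 313701 = ((-21/5 + 1774728/5) + 488) - 313701 = (1774707/5 + 488) - 313701 = 1777147/5 - 313701 = 208642/5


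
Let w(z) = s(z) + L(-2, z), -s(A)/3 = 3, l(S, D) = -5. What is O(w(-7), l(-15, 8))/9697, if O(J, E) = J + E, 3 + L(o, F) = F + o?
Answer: -26/9697 ≈ -0.0026812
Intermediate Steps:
L(o, F) = -3 + F + o (L(o, F) = -3 + (F + o) = -3 + F + o)
s(A) = -9 (s(A) = -3*3 = -9)
w(z) = -14 + z (w(z) = -9 + (-3 + z - 2) = -9 + (-5 + z) = -14 + z)
O(J, E) = E + J
O(w(-7), l(-15, 8))/9697 = (-5 + (-14 - 7))/9697 = (-5 - 21)*(1/9697) = -26*1/9697 = -26/9697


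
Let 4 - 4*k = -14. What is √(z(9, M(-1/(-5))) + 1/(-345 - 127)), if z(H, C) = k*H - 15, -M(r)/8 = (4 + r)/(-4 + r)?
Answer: √1420130/236 ≈ 5.0495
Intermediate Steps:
k = 9/2 (k = 1 - ¼*(-14) = 1 + 7/2 = 9/2 ≈ 4.5000)
M(r) = -8*(4 + r)/(-4 + r)
z(H, C) = -15 + 9*H/2 (z(H, C) = 9*H/2 - 15 = -15 + 9*H/2)
√(z(9, M(-1/(-5))) + 1/(-345 - 127)) = √((-15 + (9/2)*9) + 1/(-345 - 127)) = √((-15 + 81/2) + 1/(-472)) = √(51/2 - 1/472) = √(12035/472) = √1420130/236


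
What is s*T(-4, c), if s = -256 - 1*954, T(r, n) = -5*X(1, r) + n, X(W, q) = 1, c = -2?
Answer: 8470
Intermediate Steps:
T(r, n) = -5 + n (T(r, n) = -5*1 + n = -5 + n)
s = -1210 (s = -256 - 954 = -1210)
s*T(-4, c) = -1210*(-5 - 2) = -1210*(-7) = 8470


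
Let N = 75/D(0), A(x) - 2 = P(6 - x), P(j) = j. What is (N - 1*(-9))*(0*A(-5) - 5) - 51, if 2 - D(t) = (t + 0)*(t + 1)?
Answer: -567/2 ≈ -283.50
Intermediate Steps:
A(x) = 8 - x (A(x) = 2 + (6 - x) = 8 - x)
D(t) = 2 - t*(1 + t) (D(t) = 2 - (t + 0)*(t + 1) = 2 - t*(1 + t))
N = 75/2 (N = 75/(2 - 1*0 - 1*0**2) = 75/(2 + 0 - 1*0) = 75/(2 + 0 + 0) = 75/2 ≈ 37.500)
(N - 1*(-9))*(0*A(-5) - 5) - 51 = (75/2 - 1*(-9))*(0*(8 - 1*(-5)) - 5) - 51 = (75/2 + 9)*(0*(8 + 5) - 5) - 51 = 93*(0*13 - 5)/2 - 51 = 93*(0 - 5)/2 - 51 = (93/2)*(-5) - 51 = -465/2 - 51 = -567/2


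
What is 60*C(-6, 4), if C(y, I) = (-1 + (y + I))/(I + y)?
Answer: 90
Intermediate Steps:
C(y, I) = (-1 + I + y)/(I + y) (C(y, I) = (-1 + (I + y))/(I + y) = (-1 + I + y)/(I + y))
60*C(-6, 4) = 60*((-1 + 4 - 6)/(4 - 6)) = 60*(-3/(-2)) = 60*(-½*(-3)) = 60*(3/2) = 90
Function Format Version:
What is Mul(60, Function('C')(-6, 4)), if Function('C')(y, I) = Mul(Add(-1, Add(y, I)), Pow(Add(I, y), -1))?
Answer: 90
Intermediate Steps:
Function('C')(y, I) = Mul(Pow(Add(I, y), -1), Add(-1, I, y)) (Function('C')(y, I) = Mul(Add(-1, Add(I, y)), Pow(Add(I, y), -1)) = Mul(Add(-1, I, y), Pow(Add(I, y), -1)) = Mul(Pow(Add(I, y), -1), Add(-1, I, y)))
Mul(60, Function('C')(-6, 4)) = Mul(60, Mul(Pow(Add(4, -6), -1), Add(-1, 4, -6))) = Mul(60, Mul(Pow(-2, -1), -3)) = Mul(60, Mul(Rational(-1, 2), -3)) = Mul(60, Rational(3, 2)) = 90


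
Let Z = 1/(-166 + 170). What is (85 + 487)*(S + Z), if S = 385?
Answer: 220363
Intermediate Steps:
Z = ¼ (Z = 1/4 = ¼ ≈ 0.25000)
(85 + 487)*(S + Z) = (85 + 487)*(385 + ¼) = 572*(1541/4) = 220363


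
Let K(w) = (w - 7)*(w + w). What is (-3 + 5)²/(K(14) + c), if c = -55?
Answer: 4/141 ≈ 0.028369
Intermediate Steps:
K(w) = 2*w*(-7 + w) (K(w) = (-7 + w)*(2*w) = 2*w*(-7 + w))
(-3 + 5)²/(K(14) + c) = (-3 + 5)²/(2*14*(-7 + 14) - 55) = 2²/(2*14*7 - 55) = 4/(196 - 55) = 4/141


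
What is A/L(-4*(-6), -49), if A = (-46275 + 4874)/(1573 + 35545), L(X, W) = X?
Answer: -41401/890832 ≈ -0.046475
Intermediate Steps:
A = -41401/37118 ≈ -1.1154
A/L(-4*(-6), -49) = -41401/(37118*((-4*(-6)))) = -41401/37118/24 = -41401/37118*1/24 = -41401/890832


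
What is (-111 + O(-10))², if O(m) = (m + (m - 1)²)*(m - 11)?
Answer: 5963364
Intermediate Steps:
O(m) = (-11 + m)*(m + (-1 + m)²) (O(m) = (m + (-1 + m)²)*(-11 + m) = (-11 + m)*(m + (-1 + m)²))
(-111 + O(-10))² = (-111 + (-11 + (-10)³ - 12*(-10)² + 12*(-10)))² = (-111 + (-11 - 1000 - 12*100 - 120))² = (-111 + (-11 - 1000 - 1200 - 120))² = (-111 - 2331)² = (-2442)² = 5963364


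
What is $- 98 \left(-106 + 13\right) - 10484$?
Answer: $-1370$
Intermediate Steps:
$- 98 \left(-106 + 13\right) - 10484 = \left(-98\right) \left(-93\right) - 10484 = 9114 - 10484 = -1370$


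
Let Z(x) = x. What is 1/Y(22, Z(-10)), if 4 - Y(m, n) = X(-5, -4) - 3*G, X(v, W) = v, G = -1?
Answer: ⅙ ≈ 0.16667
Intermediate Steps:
Y(m, n) = 6 (Y(m, n) = 4 - (-5 - 3*(-1)) = 4 - (-5 + 3) = 4 - 1*(-2) = 4 + 2 = 6)
1/Y(22, Z(-10)) = 1/6 = ⅙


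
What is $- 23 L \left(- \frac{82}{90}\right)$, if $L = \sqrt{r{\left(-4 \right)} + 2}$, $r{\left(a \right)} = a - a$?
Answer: $\frac{943 \sqrt{2}}{45} \approx 29.636$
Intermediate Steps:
$r{\left(a \right)} = 0$
$L = \sqrt{2}$ ($L = \sqrt{0 + 2} = \sqrt{2} \approx 1.4142$)
$- 23 L \left(- \frac{82}{90}\right) = - 23 \sqrt{2} \left(- \frac{82}{90}\right) = - 23 \sqrt{2} \left(\left(-82\right) \frac{1}{90}\right) = - 23 \sqrt{2} \left(- \frac{41}{45}\right) = \frac{943 \sqrt{2}}{45}$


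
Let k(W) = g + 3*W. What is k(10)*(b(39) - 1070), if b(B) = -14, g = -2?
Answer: -30352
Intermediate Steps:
k(W) = -2 + 3*W
k(10)*(b(39) - 1070) = (-2 + 3*10)*(-14 - 1070) = (-2 + 30)*(-1084) = 28*(-1084) = -30352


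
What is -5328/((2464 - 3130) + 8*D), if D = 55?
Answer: 2664/113 ≈ 23.575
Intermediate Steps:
-5328/((2464 - 3130) + 8*D) = -5328/((2464 - 3130) + 8*55) = -5328/(-666 + 440) = -5328/(-226) = -5328*(-1/226) = 2664/113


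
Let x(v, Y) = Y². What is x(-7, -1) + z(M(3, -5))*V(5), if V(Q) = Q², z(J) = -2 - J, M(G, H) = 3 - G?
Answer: -49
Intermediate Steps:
x(-7, -1) + z(M(3, -5))*V(5) = (-1)² + (-2 - (3 - 1*3))*5² = 1 + (-2 - (3 - 3))*25 = 1 + (-2 - 1*0)*25 = 1 + (-2 + 0)*25 = 1 - 2*25 = 1 - 50 = -49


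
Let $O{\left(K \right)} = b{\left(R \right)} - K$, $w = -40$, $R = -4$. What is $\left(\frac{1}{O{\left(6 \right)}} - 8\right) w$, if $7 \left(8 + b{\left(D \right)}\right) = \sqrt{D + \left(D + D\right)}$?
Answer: $\frac{194035}{601} + \frac{35 i \sqrt{3}}{601} \approx 322.85 + 0.10087 i$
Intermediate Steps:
$b{\left(D \right)} = -8 + \frac{\sqrt{3} \sqrt{D}}{7}$ ($b{\left(D \right)} = -8 + \frac{\sqrt{D + \left(D + D\right)}}{7} = -8 + \frac{\sqrt{D + 2 D}}{7} = -8 + \frac{\sqrt{3 D}}{7} = -8 + \frac{\sqrt{3} \sqrt{D}}{7}$)
$O{\left(K \right)} = -8 - K + \frac{2 i \sqrt{3}}{7}$ ($O{\left(K \right)} = \left(-8 + \frac{\sqrt{3} \sqrt{-4}}{7}\right) - K = \left(-8 + \frac{\sqrt{3} \cdot 2 i}{7}\right) - K = \left(-8 + \frac{2 i \sqrt{3}}{7}\right) - K = -8 - K + \frac{2 i \sqrt{3}}{7}$)
$\left(\frac{1}{O{\left(6 \right)}} - 8\right) w = \left(\frac{1}{-8 - 6 + \frac{2 i \sqrt{3}}{7}} - 8\right) \left(-40\right) = \left(\frac{1}{-14 + \frac{2 i \sqrt{3}}{7}} - 8\right) \left(-40\right) = \left(-8 + \frac{1}{-14 + \frac{2 i \sqrt{3}}{7}}\right) \left(-40\right) = 320 - \frac{40}{-14 + \frac{2 i \sqrt{3}}{7}}$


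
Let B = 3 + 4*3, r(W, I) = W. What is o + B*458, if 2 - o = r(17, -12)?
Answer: 6855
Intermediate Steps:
o = -15 (o = 2 - 1*17 = 2 - 17 = -15)
B = 15 (B = 3 + 12 = 15)
o + B*458 = -15 + 15*458 = -15 + 6870 = 6855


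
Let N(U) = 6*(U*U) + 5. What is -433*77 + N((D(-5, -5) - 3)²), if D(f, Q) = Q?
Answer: -8760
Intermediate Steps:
N(U) = 5 + 6*U² (N(U) = 6*U² + 5 = 5 + 6*U²)
-433*77 + N((D(-5, -5) - 3)²) = -433*77 + (5 + 6*((-5 - 3)²)²) = -33341 + (5 + 6*((-8)²)²) = -33341 + (5 + 6*64²) = -33341 + (5 + 6*4096) = -33341 + (5 + 24576) = -33341 + 24581 = -8760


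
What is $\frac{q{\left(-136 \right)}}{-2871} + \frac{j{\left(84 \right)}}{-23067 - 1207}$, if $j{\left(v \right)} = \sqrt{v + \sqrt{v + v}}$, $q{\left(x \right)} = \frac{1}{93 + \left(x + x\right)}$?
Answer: $\frac{1}{513909} - \frac{\sqrt{84 + 2 \sqrt{42}}}{24274} \approx -0.00040371$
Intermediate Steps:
$q{\left(x \right)} = \frac{1}{93 + 2 x}$
$j{\left(v \right)} = \sqrt{v + \sqrt{2} \sqrt{v}}$ ($j{\left(v \right)} = \sqrt{v + \sqrt{2 v}} = \sqrt{v + \sqrt{2} \sqrt{v}}$)
$\frac{q{\left(-136 \right)}}{-2871} + \frac{j{\left(84 \right)}}{-23067 - 1207} = \frac{1}{\left(93 + 2 \left(-136\right)\right) \left(-2871\right)} + \frac{\sqrt{84 + \sqrt{2} \sqrt{84}}}{-23067 - 1207} = \frac{1}{93 - 272} \left(- \frac{1}{2871}\right) + \frac{\sqrt{84 + \sqrt{2} \cdot 2 \sqrt{21}}}{-24274} = \frac{1}{-179} \left(- \frac{1}{2871}\right) + \sqrt{84 + 2 \sqrt{42}} \left(- \frac{1}{24274}\right) = \left(- \frac{1}{179}\right) \left(- \frac{1}{2871}\right) - \frac{\sqrt{84 + 2 \sqrt{42}}}{24274} = \frac{1}{513909} - \frac{\sqrt{84 + 2 \sqrt{42}}}{24274}$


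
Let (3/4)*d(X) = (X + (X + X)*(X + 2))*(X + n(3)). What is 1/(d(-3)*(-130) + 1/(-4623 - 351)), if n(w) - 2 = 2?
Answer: -4974/2586481 ≈ -0.0019231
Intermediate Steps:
n(w) = 4 (n(w) = 2 + 2 = 4)
d(X) = 4*(4 + X)*(X + 2*X*(2 + X))/3 (d(X) = 4*((X + (X + X)*(X + 2))*(X + 4))/3 = 4*((X + (2*X)*(2 + X))*(4 + X))/3 = 4*((X + 2*X*(2 + X))*(4 + X))/3 = 4*((4 + X)*(X + 2*X*(2 + X)))/3 = 4*(4 + X)*(X + 2*X*(2 + X))/3)
1/(d(-3)*(-130) + 1/(-4623 - 351)) = 1/(((4/3)*(-3)*(20 + 2*(-3)² + 13*(-3)))*(-130) + 1/(-4623 - 351)) = 1/(((4/3)*(-3)*(20 + 2*9 - 39))*(-130) + 1/(-4974)) = 1/(((4/3)*(-3)*(20 + 18 - 39))*(-130) - 1/4974) = 1/(((4/3)*(-3)*(-1))*(-130) - 1/4974) = 1/(4*(-130) - 1/4974) = 1/(-520 - 1/4974) = 1/(-2586481/4974) = -4974/2586481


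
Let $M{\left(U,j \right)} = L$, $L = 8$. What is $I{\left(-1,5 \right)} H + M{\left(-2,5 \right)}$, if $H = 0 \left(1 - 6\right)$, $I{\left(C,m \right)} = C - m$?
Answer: $8$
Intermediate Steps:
$M{\left(U,j \right)} = 8$
$H = 0$ ($H = 0 \left(-5\right) = 0$)
$I{\left(-1,5 \right)} H + M{\left(-2,5 \right)} = \left(-1 - 5\right) 0 + 8 = \left(-6\right) 0 + 8 = 0 + 8 = 8$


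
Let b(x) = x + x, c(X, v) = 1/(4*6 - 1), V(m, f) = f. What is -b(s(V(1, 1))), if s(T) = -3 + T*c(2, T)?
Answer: 136/23 ≈ 5.9130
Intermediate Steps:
c(X, v) = 1/23 (c(X, v) = 1/(24 - 1) = 1/23)
s(T) = -3 + T/23 (s(T) = -3 + T*(1/23) = -3 + T/23)
b(x) = 2*x
-b(s(V(1, 1))) = -2*(-3 + (1/23)*1) = -2*(-3 + 1/23) = -2*(-68)/23 = -1*(-136/23) = 136/23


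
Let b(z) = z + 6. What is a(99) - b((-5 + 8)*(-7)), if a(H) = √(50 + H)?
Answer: 15 + √149 ≈ 27.207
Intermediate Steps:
b(z) = 6 + z
a(99) - b((-5 + 8)*(-7)) = √(50 + 99) - (6 + (-5 + 8)*(-7)) = √149 - (6 + 3*(-7)) = √149 - (6 - 21) = √149 - 1*(-15) = √149 + 15 = 15 + √149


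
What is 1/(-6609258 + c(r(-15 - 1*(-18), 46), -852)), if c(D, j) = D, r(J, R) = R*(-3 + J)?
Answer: -1/6609258 ≈ -1.5130e-7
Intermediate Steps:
1/(-6609258 + c(r(-15 - 1*(-18), 46), -852)) = 1/(-6609258 + 46*(-3 + (-15 - 1*(-18)))) = 1/(-6609258 + 46*(-3 + (-15 + 18))) = 1/(-6609258 + 46*(-3 + 3)) = 1/(-6609258 + 46*0) = 1/(-6609258 + 0) = 1/(-6609258) = -1/6609258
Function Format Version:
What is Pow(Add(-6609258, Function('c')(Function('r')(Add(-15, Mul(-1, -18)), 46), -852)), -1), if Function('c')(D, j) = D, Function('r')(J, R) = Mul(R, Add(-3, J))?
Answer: Rational(-1, 6609258) ≈ -1.5130e-7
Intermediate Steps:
Pow(Add(-6609258, Function('c')(Function('r')(Add(-15, Mul(-1, -18)), 46), -852)), -1) = Pow(Add(-6609258, Mul(46, Add(-3, Add(-15, Mul(-1, -18))))), -1) = Pow(Add(-6609258, Mul(46, Add(-3, Add(-15, 18)))), -1) = Pow(Add(-6609258, Mul(46, Add(-3, 3))), -1) = Pow(Add(-6609258, Mul(46, 0)), -1) = Pow(Add(-6609258, 0), -1) = Pow(-6609258, -1) = Rational(-1, 6609258)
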